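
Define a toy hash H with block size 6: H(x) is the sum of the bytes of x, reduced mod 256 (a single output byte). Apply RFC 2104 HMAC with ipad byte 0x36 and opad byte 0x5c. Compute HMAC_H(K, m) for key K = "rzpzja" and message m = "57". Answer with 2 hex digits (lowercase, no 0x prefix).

Key "rzpzja" = 72 7a 70 7a 6a 61 is exactly B = 6 bytes: K' = 72 7a 70 7a 6a 61.
K' ⊕ ipad = 44 4c 46 4c 5c 57.  K' ⊕ opad = 2e 26 2c 26 36 3d.
Inner input = (K'⊕ipad) ∥ m = 44 4c 46 4c 5c 57 ∥ 35 37.
Inner hash: sum = 68+76+70+76+92+87+53+55 = 577; mod 256 = 65 → 41.
Outer input = (K'⊕opad) ∥ inner = 2e 26 2c 26 36 3d ∥ 41.
Outer hash (tag): sum = 46+38+44+38+54+61+65 = 346; mod 256 = 90 → 5a.

5a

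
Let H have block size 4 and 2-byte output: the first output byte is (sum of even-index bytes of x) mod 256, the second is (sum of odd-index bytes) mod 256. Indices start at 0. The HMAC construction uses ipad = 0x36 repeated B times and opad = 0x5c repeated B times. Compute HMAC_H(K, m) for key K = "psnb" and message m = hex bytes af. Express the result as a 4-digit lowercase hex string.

ab06

Key "psnb" = 70 73 6e 62 is exactly B = 4 bytes: K' = 70 73 6e 62.
K' ⊕ ipad = 46 45 58 54.  K' ⊕ opad = 2c 2f 32 3e.
Inner input = (K'⊕ipad) ∥ m = 46 45 58 54 ∥ af.
Inner hash: even-index sum = 333 mod 256 = 77; odd-index sum = 153 mod 256 = 153 → 4d 99.
Outer input = (K'⊕opad) ∥ inner = 2c 2f 32 3e ∥ 4d 99.
Outer hash (tag): even-index sum = 171 mod 256 = 171; odd-index sum = 262 mod 256 = 6 → ab 06.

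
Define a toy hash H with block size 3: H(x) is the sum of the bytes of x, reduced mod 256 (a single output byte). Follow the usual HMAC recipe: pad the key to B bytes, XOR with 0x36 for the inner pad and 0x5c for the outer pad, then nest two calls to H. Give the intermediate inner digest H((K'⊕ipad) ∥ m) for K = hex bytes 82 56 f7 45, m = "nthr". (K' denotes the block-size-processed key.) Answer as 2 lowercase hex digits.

4a

Key hex bytes 82 56 f7 45 is 4 bytes > B = 3, so hash it first: H(key) = 14, then zero-pad to 3 bytes: K' = 14 00 00.
K' ⊕ ipad = 22 36 36.
Inner input = 22 36 36 ∥ 6e 74 68 72.
Inner hash: sum = 34+54+54+110+116+104+114 = 586; mod 256 = 74 → 4a.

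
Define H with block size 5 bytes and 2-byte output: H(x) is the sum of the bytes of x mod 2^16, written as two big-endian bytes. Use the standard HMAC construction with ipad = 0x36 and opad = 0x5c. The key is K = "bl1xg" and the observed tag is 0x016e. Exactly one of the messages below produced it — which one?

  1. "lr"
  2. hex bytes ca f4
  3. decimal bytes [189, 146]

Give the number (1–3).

Key "bl1xg" = 62 6c 31 78 67 is exactly B = 5 bytes: K' = 62 6c 31 78 67.
K' ⊕ ipad = 54 5a 07 4e 51; K' ⊕ opad = 3e 30 6d 24 3b.
m1: inner = H(54 5a 07 4e 51 6c 72) = 02 32; tag = H(3e 30 6d 24 3b 02 32) = 016e ← matches
m2: inner = H(54 5a 07 4e 51 ca f4) = 03 12; tag = H(3e 30 6d 24 3b 03 12) = 014f
m3: inner = H(54 5a 07 4e 51 bd 92) = 02 a3; tag = H(3e 30 6d 24 3b 02 a3) = 01df

1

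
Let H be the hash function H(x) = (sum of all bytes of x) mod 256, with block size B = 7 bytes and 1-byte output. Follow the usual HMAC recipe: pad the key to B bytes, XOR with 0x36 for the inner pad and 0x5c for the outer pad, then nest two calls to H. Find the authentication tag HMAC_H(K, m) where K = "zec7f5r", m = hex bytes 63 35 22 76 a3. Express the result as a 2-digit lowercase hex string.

39

Key "zec7f5r" = 7a 65 63 37 66 35 72 is exactly B = 7 bytes: K' = 7a 65 63 37 66 35 72.
K' ⊕ ipad = 4c 53 55 01 50 03 44.  K' ⊕ opad = 26 39 3f 6b 3a 69 2e.
Inner input = (K'⊕ipad) ∥ m = 4c 53 55 01 50 03 44 ∥ 63 35 22 76 a3.
Inner hash: sum = 76+83+85+1+80+3+68+99+53+34+118+163 = 863; mod 256 = 95 → 5f.
Outer input = (K'⊕opad) ∥ inner = 26 39 3f 6b 3a 69 2e ∥ 5f.
Outer hash (tag): sum = 38+57+63+107+58+105+46+95 = 569; mod 256 = 57 → 39.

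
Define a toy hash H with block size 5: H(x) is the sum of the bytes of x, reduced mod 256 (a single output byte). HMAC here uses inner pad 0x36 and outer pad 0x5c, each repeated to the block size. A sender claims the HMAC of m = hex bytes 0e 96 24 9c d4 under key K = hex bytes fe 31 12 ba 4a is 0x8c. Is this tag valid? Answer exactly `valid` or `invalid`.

valid

Key hex bytes fe 31 12 ba 4a is exactly B = 5 bytes: K' = fe 31 12 ba 4a.
K' ⊕ ipad = c8 07 24 8c 7c; K' ⊕ opad = a2 6d 4e e6 16.
Inner hash: sum = 200+7+36+140+124+14+150+36+156+212 = 1075; mod 256 = 51 → 33.
Outer hash (recomputed tag): sum = 162+109+78+230+22+51 = 652; mod 256 = 140 → 8c.
Recomputed tag = 8c; claimed = 8c → match.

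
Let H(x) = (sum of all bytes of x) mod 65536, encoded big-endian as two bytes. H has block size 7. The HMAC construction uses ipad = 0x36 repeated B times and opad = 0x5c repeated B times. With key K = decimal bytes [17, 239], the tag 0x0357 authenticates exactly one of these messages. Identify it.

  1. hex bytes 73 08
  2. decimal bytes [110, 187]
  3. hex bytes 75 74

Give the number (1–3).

1

Key decimal bytes [17, 239] = 11 ef is 2 bytes ≤ B = 7; zero-pad to 7 bytes: K' = 11 ef 00 00 00 00 00.
K' ⊕ ipad = 27 d9 36 36 36 36 36; K' ⊕ opad = 4d b3 5c 5c 5c 5c 5c.
m1: inner = H(27 d9 36 36 36 36 36 73 08) = 02 89; tag = H(4d b3 5c 5c 5c 5c 5c 02 89) = 0357 ← matches
m2: inner = H(27 d9 36 36 36 36 36 6e bb) = 03 37; tag = H(4d b3 5c 5c 5c 5c 5c 03 37) = 0306
m3: inner = H(27 d9 36 36 36 36 36 75 74) = 02 f7; tag = H(4d b3 5c 5c 5c 5c 5c 02 f7) = 03c5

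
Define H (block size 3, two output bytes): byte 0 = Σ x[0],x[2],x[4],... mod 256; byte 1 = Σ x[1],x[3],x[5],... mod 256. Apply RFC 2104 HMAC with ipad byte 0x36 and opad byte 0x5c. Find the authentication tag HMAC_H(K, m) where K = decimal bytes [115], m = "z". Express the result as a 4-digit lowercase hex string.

Key decimal bytes [115] = 73 is 1 byte ≤ B = 3; zero-pad to 3 bytes: K' = 73 00 00.
K' ⊕ ipad = 45 36 36.  K' ⊕ opad = 2f 5c 5c.
Inner input = (K'⊕ipad) ∥ m = 45 36 36 ∥ 7a.
Inner hash: even-index sum = 123 mod 256 = 123; odd-index sum = 176 mod 256 = 176 → 7b b0.
Outer input = (K'⊕opad) ∥ inner = 2f 5c 5c ∥ 7b b0.
Outer hash (tag): even-index sum = 315 mod 256 = 59; odd-index sum = 215 mod 256 = 215 → 3b d7.

3bd7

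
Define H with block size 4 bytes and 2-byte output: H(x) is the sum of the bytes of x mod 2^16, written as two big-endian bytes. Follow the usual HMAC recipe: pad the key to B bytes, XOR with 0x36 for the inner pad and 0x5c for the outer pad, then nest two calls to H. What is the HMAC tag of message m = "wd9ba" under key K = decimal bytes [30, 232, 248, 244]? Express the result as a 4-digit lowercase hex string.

02b3

Key decimal bytes [30, 232, 248, 244] = 1e e8 f8 f4 is exactly B = 4 bytes: K' = 1e e8 f8 f4.
K' ⊕ ipad = 28 de ce c2.  K' ⊕ opad = 42 b4 a4 a8.
Inner input = (K'⊕ipad) ∥ m = 28 de ce c2 ∥ 77 64 39 62 61.
Inner hash: sum = 40+222+206+194+119+100+57+98+97 = 1133 → 04 6d.
Outer input = (K'⊕opad) ∥ inner = 42 b4 a4 a8 ∥ 04 6d.
Outer hash (tag): sum = 66+180+164+168+4+109 = 691 → 02 b3.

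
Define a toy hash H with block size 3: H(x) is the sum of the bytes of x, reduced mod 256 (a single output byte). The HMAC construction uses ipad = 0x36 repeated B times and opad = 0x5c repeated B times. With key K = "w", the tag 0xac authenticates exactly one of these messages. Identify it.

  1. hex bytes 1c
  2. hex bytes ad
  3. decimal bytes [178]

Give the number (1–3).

Key "w" = 77 is 1 byte ≤ B = 3; zero-pad to 3 bytes: K' = 77 00 00.
K' ⊕ ipad = 41 36 36; K' ⊕ opad = 2b 5c 5c.
m1: inner = H(41 36 36 1c) = c9; tag = H(2b 5c 5c c9) = ac ← matches
m2: inner = H(41 36 36 ad) = 5a; tag = H(2b 5c 5c 5a) = 3d
m3: inner = H(41 36 36 b2) = 5f; tag = H(2b 5c 5c 5f) = 42

1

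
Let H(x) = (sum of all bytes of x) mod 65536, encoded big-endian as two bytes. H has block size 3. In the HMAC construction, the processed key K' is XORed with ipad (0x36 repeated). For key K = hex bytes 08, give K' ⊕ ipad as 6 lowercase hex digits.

3e3636

Key hex bytes 08 is 1 byte ≤ B = 3; zero-pad to 3 bytes: K' = 08 00 00.
XOR each byte with 0x36: 08⊕36=3e, 00⊕36=36, 00⊕36=36.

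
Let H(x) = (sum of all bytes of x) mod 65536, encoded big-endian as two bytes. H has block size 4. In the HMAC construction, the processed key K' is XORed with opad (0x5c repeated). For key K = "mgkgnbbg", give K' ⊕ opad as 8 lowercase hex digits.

5f635c5c

Key "mgkgnbbg" = 6d 67 6b 67 6e 62 62 67 is 8 bytes > B = 4, so hash it first: H(key) = 03 3f, then zero-pad to 4 bytes: K' = 03 3f 00 00.
XOR each byte with 0x5c: 03⊕5c=5f, 3f⊕5c=63, 00⊕5c=5c, 00⊕5c=5c.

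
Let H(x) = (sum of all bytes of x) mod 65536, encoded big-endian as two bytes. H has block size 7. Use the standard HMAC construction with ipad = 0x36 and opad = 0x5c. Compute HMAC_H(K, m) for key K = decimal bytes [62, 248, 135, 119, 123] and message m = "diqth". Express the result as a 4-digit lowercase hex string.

Key decimal bytes [62, 248, 135, 119, 123] = 3e f8 87 77 7b is 5 bytes ≤ B = 7; zero-pad to 7 bytes: K' = 3e f8 87 77 7b 00 00.
K' ⊕ ipad = 08 ce b1 41 4d 36 36.  K' ⊕ opad = 62 a4 db 2b 27 5c 5c.
Inner input = (K'⊕ipad) ∥ m = 08 ce b1 41 4d 36 36 ∥ 64 69 71 74 68.
Inner hash: sum = 8+206+177+65+77+54+54+100+105+113+116+104 = 1179 → 04 9b.
Outer input = (K'⊕opad) ∥ inner = 62 a4 db 2b 27 5c 5c ∥ 04 9b.
Outer hash (tag): sum = 98+164+219+43+39+92+92+4+155 = 906 → 03 8a.

038a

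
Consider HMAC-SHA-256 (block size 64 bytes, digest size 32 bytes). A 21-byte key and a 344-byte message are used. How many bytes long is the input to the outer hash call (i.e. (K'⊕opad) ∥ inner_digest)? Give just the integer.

Key is 21 ≤ 64 bytes, zero-padded: |K'| = 64.
Outer input = (K'⊕opad) ∥ H(inner) → 64 + 32 = 96 bytes.

96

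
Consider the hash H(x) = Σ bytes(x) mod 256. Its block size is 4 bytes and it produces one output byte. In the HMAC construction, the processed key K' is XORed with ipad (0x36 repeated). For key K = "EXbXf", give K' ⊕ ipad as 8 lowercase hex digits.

8b363636

Key "EXbXf" = 45 58 62 58 66 is 5 bytes > B = 4, so hash it first: H(key) = bd, then zero-pad to 4 bytes: K' = bd 00 00 00.
XOR each byte with 0x36: bd⊕36=8b, 00⊕36=36, 00⊕36=36, 00⊕36=36.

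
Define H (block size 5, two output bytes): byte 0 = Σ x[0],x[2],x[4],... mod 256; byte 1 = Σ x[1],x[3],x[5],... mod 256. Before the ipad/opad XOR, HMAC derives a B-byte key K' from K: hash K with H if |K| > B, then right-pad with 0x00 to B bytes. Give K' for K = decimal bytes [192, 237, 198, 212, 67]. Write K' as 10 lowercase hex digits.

Key decimal bytes [192, 237, 198, 212, 67] = c0 ed c6 d4 43 is exactly B = 5 bytes: K' = c0 ed c6 d4 43.

c0edc6d443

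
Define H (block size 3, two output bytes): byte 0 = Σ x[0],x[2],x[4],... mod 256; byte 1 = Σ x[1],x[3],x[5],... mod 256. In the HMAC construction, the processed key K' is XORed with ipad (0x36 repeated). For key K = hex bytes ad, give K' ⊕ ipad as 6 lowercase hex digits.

Key hex bytes ad is 1 byte ≤ B = 3; zero-pad to 3 bytes: K' = ad 00 00.
XOR each byte with 0x36: ad⊕36=9b, 00⊕36=36, 00⊕36=36.

9b3636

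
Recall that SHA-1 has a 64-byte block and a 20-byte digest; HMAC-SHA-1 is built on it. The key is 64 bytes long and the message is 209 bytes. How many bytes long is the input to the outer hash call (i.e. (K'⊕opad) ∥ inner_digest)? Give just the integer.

84

Key is 64 ≤ 64 bytes, zero-padded: |K'| = 64.
Outer input = (K'⊕opad) ∥ H(inner) → 64 + 20 = 84 bytes.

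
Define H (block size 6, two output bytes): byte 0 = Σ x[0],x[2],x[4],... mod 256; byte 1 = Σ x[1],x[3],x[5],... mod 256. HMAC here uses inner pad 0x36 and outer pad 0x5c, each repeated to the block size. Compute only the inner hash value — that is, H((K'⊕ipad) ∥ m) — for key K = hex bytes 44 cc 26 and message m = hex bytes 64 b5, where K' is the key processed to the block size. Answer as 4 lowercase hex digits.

Key hex bytes 44 cc 26 is 3 bytes ≤ B = 6; zero-pad to 6 bytes: K' = 44 cc 26 00 00 00.
K' ⊕ ipad = 72 fa 10 36 36 36.
Inner input = 72 fa 10 36 36 36 ∥ 64 b5.
Inner hash: even-index sum = 284 mod 256 = 28; odd-index sum = 539 mod 256 = 27 → 1c 1b.

1c1b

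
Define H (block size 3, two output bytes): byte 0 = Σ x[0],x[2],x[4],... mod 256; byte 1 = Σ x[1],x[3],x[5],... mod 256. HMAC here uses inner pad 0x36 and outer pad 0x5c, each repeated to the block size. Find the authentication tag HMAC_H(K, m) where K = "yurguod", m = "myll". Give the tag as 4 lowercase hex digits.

Key "yurguod" = 79 75 72 67 75 6f 64 is 7 bytes > B = 3, so hash it first: H(key) = c4 4b, then zero-pad to 3 bytes: K' = c4 4b 00.
K' ⊕ ipad = f2 7d 36.  K' ⊕ opad = 98 17 5c.
Inner input = (K'⊕ipad) ∥ m = f2 7d 36 ∥ 6d 79 6c 6c.
Inner hash: even-index sum = 525 mod 256 = 13; odd-index sum = 342 mod 256 = 86 → 0d 56.
Outer input = (K'⊕opad) ∥ inner = 98 17 5c ∥ 0d 56.
Outer hash (tag): even-index sum = 330 mod 256 = 74; odd-index sum = 36 mod 256 = 36 → 4a 24.

4a24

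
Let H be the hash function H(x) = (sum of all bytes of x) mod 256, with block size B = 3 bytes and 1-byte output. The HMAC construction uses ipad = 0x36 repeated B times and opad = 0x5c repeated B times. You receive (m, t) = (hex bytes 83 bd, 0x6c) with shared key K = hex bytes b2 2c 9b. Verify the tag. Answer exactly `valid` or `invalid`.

invalid

Key hex bytes b2 2c 9b is exactly B = 3 bytes: K' = b2 2c 9b.
K' ⊕ ipad = 84 1a ad; K' ⊕ opad = ee 70 c7.
Inner hash: sum = 132+26+173+131+189 = 651; mod 256 = 139 → 8b.
Outer hash (recomputed tag): sum = 238+112+199+139 = 688; mod 256 = 176 → b0.
Recomputed tag = b0; claimed = 6c → mismatch.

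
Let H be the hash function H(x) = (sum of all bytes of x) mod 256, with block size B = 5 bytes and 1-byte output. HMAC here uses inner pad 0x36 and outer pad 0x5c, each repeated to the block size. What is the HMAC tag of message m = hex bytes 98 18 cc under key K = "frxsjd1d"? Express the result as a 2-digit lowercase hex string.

Key "frxsjd1d" = 66 72 78 73 6a 64 31 64 is 8 bytes > B = 5, so hash it first: H(key) = 26, then zero-pad to 5 bytes: K' = 26 00 00 00 00.
K' ⊕ ipad = 10 36 36 36 36.  K' ⊕ opad = 7a 5c 5c 5c 5c.
Inner input = (K'⊕ipad) ∥ m = 10 36 36 36 36 ∥ 98 18 cc.
Inner hash: sum = 16+54+54+54+54+152+24+204 = 612; mod 256 = 100 → 64.
Outer input = (K'⊕opad) ∥ inner = 7a 5c 5c 5c 5c ∥ 64.
Outer hash (tag): sum = 122+92+92+92+92+100 = 590; mod 256 = 78 → 4e.

4e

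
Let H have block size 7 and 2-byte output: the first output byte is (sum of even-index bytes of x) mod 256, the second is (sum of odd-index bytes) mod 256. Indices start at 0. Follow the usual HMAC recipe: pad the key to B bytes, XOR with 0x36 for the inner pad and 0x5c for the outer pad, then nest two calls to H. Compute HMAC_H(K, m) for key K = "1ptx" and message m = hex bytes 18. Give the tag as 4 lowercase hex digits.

Key "1ptx" = 31 70 74 78 is 4 bytes ≤ B = 7; zero-pad to 7 bytes: K' = 31 70 74 78 00 00 00.
K' ⊕ ipad = 07 46 42 4e 36 36 36.  K' ⊕ opad = 6d 2c 28 24 5c 5c 5c.
Inner input = (K'⊕ipad) ∥ m = 07 46 42 4e 36 36 36 ∥ 18.
Inner hash: even-index sum = 181 mod 256 = 181; odd-index sum = 226 mod 256 = 226 → b5 e2.
Outer input = (K'⊕opad) ∥ inner = 6d 2c 28 24 5c 5c 5c ∥ b5 e2.
Outer hash (tag): even-index sum = 559 mod 256 = 47; odd-index sum = 353 mod 256 = 97 → 2f 61.

2f61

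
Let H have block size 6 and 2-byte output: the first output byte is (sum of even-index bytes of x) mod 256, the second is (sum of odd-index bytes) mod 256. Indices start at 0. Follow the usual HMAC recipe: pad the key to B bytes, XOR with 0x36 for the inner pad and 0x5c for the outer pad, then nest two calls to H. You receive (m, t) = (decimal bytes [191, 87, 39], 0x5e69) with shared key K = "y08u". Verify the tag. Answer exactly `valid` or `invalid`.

invalid

Key "y08u" = 79 30 38 75 is 4 bytes ≤ B = 6; zero-pad to 6 bytes: K' = 79 30 38 75 00 00.
K' ⊕ ipad = 4f 06 0e 43 36 36; K' ⊕ opad = 25 6c 64 29 5c 5c.
Inner hash: even-index sum = 377 mod 256 = 121; odd-index sum = 214 mod 256 = 214 → 79 d6.
Outer hash (recomputed tag): even-index sum = 350 mod 256 = 94; odd-index sum = 455 mod 256 = 199 → 5e c7.
Recomputed tag = 5ec7; claimed = 5e69 → mismatch.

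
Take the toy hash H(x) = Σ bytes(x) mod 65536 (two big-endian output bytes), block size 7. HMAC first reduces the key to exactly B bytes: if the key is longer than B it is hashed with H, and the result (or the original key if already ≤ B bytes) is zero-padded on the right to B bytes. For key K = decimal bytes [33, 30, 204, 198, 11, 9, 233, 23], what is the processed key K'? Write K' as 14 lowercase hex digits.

02e50000000000

|K| = 8 > B = 7, so first hash the key.
H(K): sum = 33+30+204+198+11+9+233+23 = 741 → 02 e5.
Zero-pad H(K) = 02 e5 to 7 bytes: K' = 02 e5 00 00 00 00 00.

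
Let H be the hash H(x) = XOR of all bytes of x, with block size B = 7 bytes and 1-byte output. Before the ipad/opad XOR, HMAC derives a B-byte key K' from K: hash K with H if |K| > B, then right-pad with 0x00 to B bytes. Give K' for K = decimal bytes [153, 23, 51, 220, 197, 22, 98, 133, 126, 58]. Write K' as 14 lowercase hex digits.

11000000000000

|K| = 10 > B = 7, so first hash the key.
H(K): XOR 99⊕17⊕33⊕dc⊕c5⊕16⊕62⊕85⊕7e⊕3a = 11.
Zero-pad H(K) = 11 to 7 bytes: K' = 11 00 00 00 00 00 00.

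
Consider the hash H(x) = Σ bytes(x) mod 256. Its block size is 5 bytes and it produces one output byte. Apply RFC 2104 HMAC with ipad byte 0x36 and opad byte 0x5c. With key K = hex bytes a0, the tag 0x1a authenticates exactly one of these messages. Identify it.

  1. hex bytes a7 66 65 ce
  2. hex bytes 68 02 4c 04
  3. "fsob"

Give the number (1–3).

1

Key hex bytes a0 is 1 byte ≤ B = 5; zero-pad to 5 bytes: K' = a0 00 00 00 00.
K' ⊕ ipad = 96 36 36 36 36; K' ⊕ opad = fc 5c 5c 5c 5c.
m1: inner = H(96 36 36 36 36 a7 66 65 ce) = ae; tag = H(fc 5c 5c 5c 5c ae) = 1a ← matches
m2: inner = H(96 36 36 36 36 68 02 4c 04) = 28; tag = H(fc 5c 5c 5c 5c 28) = 94
m3: inner = H(96 36 36 36 36 66 73 6f 62) = 18; tag = H(fc 5c 5c 5c 5c 18) = 84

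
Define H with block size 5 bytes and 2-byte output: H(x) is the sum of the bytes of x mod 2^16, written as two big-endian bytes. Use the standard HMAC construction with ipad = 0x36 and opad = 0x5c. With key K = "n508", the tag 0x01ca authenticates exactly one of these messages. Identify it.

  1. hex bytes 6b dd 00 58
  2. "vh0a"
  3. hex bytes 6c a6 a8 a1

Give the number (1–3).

3

Key "n508" = 6e 35 30 38 is 4 bytes ≤ B = 5; zero-pad to 5 bytes: K' = 6e 35 30 38 00.
K' ⊕ ipad = 58 03 06 0e 36; K' ⊕ opad = 32 69 6c 64 5c.
m1: inner = H(58 03 06 0e 36 6b dd 00 58) = 02 45; tag = H(32 69 6c 64 5c 02 45) = 020e
m2: inner = H(58 03 06 0e 36 76 68 30 61) = 02 14; tag = H(32 69 6c 64 5c 02 14) = 01dd
m3: inner = H(58 03 06 0e 36 6c a6 a8 a1) = 03 00; tag = H(32 69 6c 64 5c 03 00) = 01ca ← matches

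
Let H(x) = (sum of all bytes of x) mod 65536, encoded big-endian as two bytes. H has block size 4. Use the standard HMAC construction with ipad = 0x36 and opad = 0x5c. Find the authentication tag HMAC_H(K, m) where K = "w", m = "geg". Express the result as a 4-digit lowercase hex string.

0157

Key "w" = 77 is 1 byte ≤ B = 4; zero-pad to 4 bytes: K' = 77 00 00 00.
K' ⊕ ipad = 41 36 36 36.  K' ⊕ opad = 2b 5c 5c 5c.
Inner input = (K'⊕ipad) ∥ m = 41 36 36 36 ∥ 67 65 67.
Inner hash: sum = 65+54+54+54+103+101+103 = 534 → 02 16.
Outer input = (K'⊕opad) ∥ inner = 2b 5c 5c 5c ∥ 02 16.
Outer hash (tag): sum = 43+92+92+92+2+22 = 343 → 01 57.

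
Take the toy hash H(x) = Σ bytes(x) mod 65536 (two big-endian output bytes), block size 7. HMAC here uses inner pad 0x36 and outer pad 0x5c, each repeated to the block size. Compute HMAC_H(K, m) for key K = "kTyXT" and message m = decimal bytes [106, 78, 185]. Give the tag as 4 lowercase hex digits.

Key "kTyXT" = 6b 54 79 58 54 is 5 bytes ≤ B = 7; zero-pad to 7 bytes: K' = 6b 54 79 58 54 00 00.
K' ⊕ ipad = 5d 62 4f 6e 62 36 36.  K' ⊕ opad = 37 08 25 04 08 5c 5c.
Inner input = (K'⊕ipad) ∥ m = 5d 62 4f 6e 62 36 36 ∥ 6a 4e b9.
Inner hash: sum = 93+98+79+110+98+54+54+106+78+185 = 955 → 03 bb.
Outer input = (K'⊕opad) ∥ inner = 37 08 25 04 08 5c 5c ∥ 03 bb.
Outer hash (tag): sum = 55+8+37+4+8+92+92+3+187 = 486 → 01 e6.

01e6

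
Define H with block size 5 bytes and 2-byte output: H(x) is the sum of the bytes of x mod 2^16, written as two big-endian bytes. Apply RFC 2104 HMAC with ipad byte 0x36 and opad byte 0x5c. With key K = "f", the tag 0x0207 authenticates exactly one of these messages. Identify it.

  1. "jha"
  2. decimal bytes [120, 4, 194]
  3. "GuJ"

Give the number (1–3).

Key "f" = 66 is 1 byte ≤ B = 5; zero-pad to 5 bytes: K' = 66 00 00 00 00.
K' ⊕ ipad = 50 36 36 36 36; K' ⊕ opad = 3a 5c 5c 5c 5c.
m1: inner = H(50 36 36 36 36 6a 68 61) = 02 5b; tag = H(3a 5c 5c 5c 5c 02 5b) = 0207 ← matches
m2: inner = H(50 36 36 36 36 78 04 c2) = 02 66; tag = H(3a 5c 5c 5c 5c 02 66) = 0212
m3: inner = H(50 36 36 36 36 47 75 4a) = 02 2e; tag = H(3a 5c 5c 5c 5c 02 2e) = 01da

1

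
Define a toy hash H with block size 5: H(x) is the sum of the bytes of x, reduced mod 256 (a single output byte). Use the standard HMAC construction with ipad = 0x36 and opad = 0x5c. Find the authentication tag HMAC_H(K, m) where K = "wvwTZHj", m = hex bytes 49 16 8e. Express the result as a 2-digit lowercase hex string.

Key "wvwTZHj" = 77 76 77 54 5a 48 6a is 7 bytes > B = 5, so hash it first: H(key) = c4, then zero-pad to 5 bytes: K' = c4 00 00 00 00.
K' ⊕ ipad = f2 36 36 36 36.  K' ⊕ opad = 98 5c 5c 5c 5c.
Inner input = (K'⊕ipad) ∥ m = f2 36 36 36 36 ∥ 49 16 8e.
Inner hash: sum = 242+54+54+54+54+73+22+142 = 695; mod 256 = 183 → b7.
Outer input = (K'⊕opad) ∥ inner = 98 5c 5c 5c 5c ∥ b7.
Outer hash (tag): sum = 152+92+92+92+92+183 = 703; mod 256 = 191 → bf.

bf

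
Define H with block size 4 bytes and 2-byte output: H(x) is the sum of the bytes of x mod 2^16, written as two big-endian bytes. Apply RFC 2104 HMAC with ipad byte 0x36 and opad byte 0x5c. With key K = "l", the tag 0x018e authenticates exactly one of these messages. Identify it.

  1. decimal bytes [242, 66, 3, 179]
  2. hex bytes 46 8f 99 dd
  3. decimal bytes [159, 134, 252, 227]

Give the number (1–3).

Key "l" = 6c is 1 byte ≤ B = 4; zero-pad to 4 bytes: K' = 6c 00 00 00.
K' ⊕ ipad = 5a 36 36 36; K' ⊕ opad = 30 5c 5c 5c.
m1: inner = H(5a 36 36 36 f2 42 03 b3) = 02 e6; tag = H(30 5c 5c 5c 02 e6) = 022c
m2: inner = H(5a 36 36 36 46 8f 99 dd) = 03 47; tag = H(30 5c 5c 5c 03 47) = 018e ← matches
m3: inner = H(5a 36 36 36 9f 86 fc e3) = 04 00; tag = H(30 5c 5c 5c 04 00) = 0148

2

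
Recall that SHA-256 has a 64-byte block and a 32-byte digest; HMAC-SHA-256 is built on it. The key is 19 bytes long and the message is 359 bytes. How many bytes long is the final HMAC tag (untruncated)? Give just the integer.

The tag is one SHA-256 digest: 32 bytes.

32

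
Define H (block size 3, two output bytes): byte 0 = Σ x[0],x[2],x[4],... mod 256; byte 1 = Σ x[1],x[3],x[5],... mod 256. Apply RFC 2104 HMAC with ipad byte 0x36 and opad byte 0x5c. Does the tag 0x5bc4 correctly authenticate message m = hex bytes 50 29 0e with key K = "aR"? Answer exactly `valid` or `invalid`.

valid

Key "aR" = 61 52 is 2 bytes ≤ B = 3; zero-pad to 3 bytes: K' = 61 52 00.
K' ⊕ ipad = 57 64 36; K' ⊕ opad = 3d 0e 5c.
Inner hash: even-index sum = 182 mod 256 = 182; odd-index sum = 194 mod 256 = 194 → b6 c2.
Outer hash (recomputed tag): even-index sum = 347 mod 256 = 91; odd-index sum = 196 mod 256 = 196 → 5b c4.
Recomputed tag = 5bc4; claimed = 5bc4 → match.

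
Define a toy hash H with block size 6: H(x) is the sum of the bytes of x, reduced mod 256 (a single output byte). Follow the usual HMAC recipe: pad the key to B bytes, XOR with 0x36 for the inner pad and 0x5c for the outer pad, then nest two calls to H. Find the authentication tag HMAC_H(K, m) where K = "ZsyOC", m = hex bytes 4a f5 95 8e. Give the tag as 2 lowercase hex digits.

6e

Key "ZsyOC" = 5a 73 79 4f 43 is 5 bytes ≤ B = 6; zero-pad to 6 bytes: K' = 5a 73 79 4f 43 00.
K' ⊕ ipad = 6c 45 4f 79 75 36.  K' ⊕ opad = 06 2f 25 13 1f 5c.
Inner input = (K'⊕ipad) ∥ m = 6c 45 4f 79 75 36 ∥ 4a f5 95 8e.
Inner hash: sum = 108+69+79+121+117+54+74+245+149+142 = 1158; mod 256 = 134 → 86.
Outer input = (K'⊕opad) ∥ inner = 06 2f 25 13 1f 5c ∥ 86.
Outer hash (tag): sum = 6+47+37+19+31+92+134 = 366; mod 256 = 110 → 6e.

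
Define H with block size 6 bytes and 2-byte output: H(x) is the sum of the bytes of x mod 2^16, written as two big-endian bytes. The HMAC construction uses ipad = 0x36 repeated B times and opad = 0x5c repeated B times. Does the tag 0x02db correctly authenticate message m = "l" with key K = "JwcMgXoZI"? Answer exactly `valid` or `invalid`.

Key "JwcMgXoZI" = 4a 77 63 4d 67 58 6f 5a 49 is 9 bytes > B = 6, so hash it first: H(key) = 03 42, then zero-pad to 6 bytes: K' = 03 42 00 00 00 00.
K' ⊕ ipad = 35 74 36 36 36 36; K' ⊕ opad = 5f 1e 5c 5c 5c 5c.
Inner hash: sum = 53+116+54+54+54+54+108 = 493 → 01 ed.
Outer hash (recomputed tag): sum = 95+30+92+92+92+92+1+237 = 731 → 02 db.
Recomputed tag = 02db; claimed = 02db → match.

valid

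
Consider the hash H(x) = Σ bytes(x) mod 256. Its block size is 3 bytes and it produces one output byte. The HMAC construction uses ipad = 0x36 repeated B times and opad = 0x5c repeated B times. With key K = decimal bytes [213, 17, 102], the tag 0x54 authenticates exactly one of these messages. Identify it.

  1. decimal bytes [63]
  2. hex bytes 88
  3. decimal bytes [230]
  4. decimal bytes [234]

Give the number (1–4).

Key decimal bytes [213, 17, 102] = d5 11 66 is exactly B = 3 bytes: K' = d5 11 66.
K' ⊕ ipad = e3 27 50; K' ⊕ opad = 89 4d 3a.
m1: inner = H(e3 27 50 3f) = 99; tag = H(89 4d 3a 99) = a9
m2: inner = H(e3 27 50 88) = e2; tag = H(89 4d 3a e2) = f2
m3: inner = H(e3 27 50 e6) = 40; tag = H(89 4d 3a 40) = 50
m4: inner = H(e3 27 50 ea) = 44; tag = H(89 4d 3a 44) = 54 ← matches

4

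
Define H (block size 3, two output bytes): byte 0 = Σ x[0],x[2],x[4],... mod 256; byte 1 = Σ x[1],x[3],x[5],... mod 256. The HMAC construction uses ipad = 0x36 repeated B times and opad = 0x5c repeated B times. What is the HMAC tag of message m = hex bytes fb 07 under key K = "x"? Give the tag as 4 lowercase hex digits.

Key "x" = 78 is 1 byte ≤ B = 3; zero-pad to 3 bytes: K' = 78 00 00.
K' ⊕ ipad = 4e 36 36.  K' ⊕ opad = 24 5c 5c.
Inner input = (K'⊕ipad) ∥ m = 4e 36 36 ∥ fb 07.
Inner hash: even-index sum = 139 mod 256 = 139; odd-index sum = 305 mod 256 = 49 → 8b 31.
Outer input = (K'⊕opad) ∥ inner = 24 5c 5c ∥ 8b 31.
Outer hash (tag): even-index sum = 177 mod 256 = 177; odd-index sum = 231 mod 256 = 231 → b1 e7.

b1e7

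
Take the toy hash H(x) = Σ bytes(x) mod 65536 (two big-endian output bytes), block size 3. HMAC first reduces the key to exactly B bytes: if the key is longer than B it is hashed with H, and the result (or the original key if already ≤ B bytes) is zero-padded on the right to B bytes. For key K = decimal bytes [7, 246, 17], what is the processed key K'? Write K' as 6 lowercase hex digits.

07f611

Key decimal bytes [7, 246, 17] = 07 f6 11 is exactly B = 3 bytes: K' = 07 f6 11.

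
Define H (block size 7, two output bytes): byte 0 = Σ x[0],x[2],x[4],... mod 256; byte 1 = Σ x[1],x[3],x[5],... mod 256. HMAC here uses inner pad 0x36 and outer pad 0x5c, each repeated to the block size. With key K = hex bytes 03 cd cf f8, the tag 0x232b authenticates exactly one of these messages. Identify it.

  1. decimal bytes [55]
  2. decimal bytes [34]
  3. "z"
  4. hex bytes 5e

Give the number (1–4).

3

Key hex bytes 03 cd cf f8 is 4 bytes ≤ B = 7; zero-pad to 7 bytes: K' = 03 cd cf f8 00 00 00.
K' ⊕ ipad = 35 fb f9 ce 36 36 36; K' ⊕ opad = 5f 91 93 a4 5c 5c 5c.
m1: inner = H(35 fb f9 ce 36 36 36 37) = 9a 36; tag = H(5f 91 93 a4 5c 5c 5c 9a 36) = e02b
m2: inner = H(35 fb f9 ce 36 36 36 22) = 9a 21; tag = H(5f 91 93 a4 5c 5c 5c 9a 21) = cb2b
m3: inner = H(35 fb f9 ce 36 36 36 7a) = 9a 79; tag = H(5f 91 93 a4 5c 5c 5c 9a 79) = 232b ← matches
m4: inner = H(35 fb f9 ce 36 36 36 5e) = 9a 5d; tag = H(5f 91 93 a4 5c 5c 5c 9a 5d) = 072b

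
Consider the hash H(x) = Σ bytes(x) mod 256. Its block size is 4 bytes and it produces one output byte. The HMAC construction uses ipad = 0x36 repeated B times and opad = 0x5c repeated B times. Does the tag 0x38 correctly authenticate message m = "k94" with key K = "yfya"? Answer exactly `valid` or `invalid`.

Key "yfya" = 79 66 79 61 is exactly B = 4 bytes: K' = 79 66 79 61.
K' ⊕ ipad = 4f 50 4f 57; K' ⊕ opad = 25 3a 25 3d.
Inner hash: sum = 79+80+79+87+107+57+52 = 541; mod 256 = 29 → 1d.
Outer hash (recomputed tag): sum = 37+58+37+61+29 = 222 → de.
Recomputed tag = de; claimed = 38 → mismatch.

invalid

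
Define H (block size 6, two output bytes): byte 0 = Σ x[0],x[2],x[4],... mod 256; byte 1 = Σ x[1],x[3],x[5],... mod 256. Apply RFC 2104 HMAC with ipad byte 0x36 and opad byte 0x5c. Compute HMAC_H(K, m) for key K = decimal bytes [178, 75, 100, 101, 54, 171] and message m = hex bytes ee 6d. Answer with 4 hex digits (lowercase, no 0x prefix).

5421

Key decimal bytes [178, 75, 100, 101, 54, 171] = b2 4b 64 65 36 ab is exactly B = 6 bytes: K' = b2 4b 64 65 36 ab.
K' ⊕ ipad = 84 7d 52 53 00 9d.  K' ⊕ opad = ee 17 38 39 6a f7.
Inner input = (K'⊕ipad) ∥ m = 84 7d 52 53 00 9d ∥ ee 6d.
Inner hash: even-index sum = 452 mod 256 = 196; odd-index sum = 474 mod 256 = 218 → c4 da.
Outer input = (K'⊕opad) ∥ inner = ee 17 38 39 6a f7 ∥ c4 da.
Outer hash (tag): even-index sum = 596 mod 256 = 84; odd-index sum = 545 mod 256 = 33 → 54 21.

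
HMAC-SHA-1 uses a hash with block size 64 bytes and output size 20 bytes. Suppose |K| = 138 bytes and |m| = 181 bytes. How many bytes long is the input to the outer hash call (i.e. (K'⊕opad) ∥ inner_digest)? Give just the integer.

Key is 138 > 64 bytes, so it is hashed to 20 bytes then zero-padded to 64: |K'| = 64.
Outer input = (K'⊕opad) ∥ H(inner) → 64 + 20 = 84 bytes.

84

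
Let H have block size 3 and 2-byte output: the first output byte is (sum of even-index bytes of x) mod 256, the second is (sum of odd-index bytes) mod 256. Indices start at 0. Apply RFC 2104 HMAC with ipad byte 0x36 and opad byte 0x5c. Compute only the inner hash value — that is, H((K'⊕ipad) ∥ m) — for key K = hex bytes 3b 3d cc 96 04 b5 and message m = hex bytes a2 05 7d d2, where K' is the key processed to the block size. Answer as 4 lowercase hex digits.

Key hex bytes 3b 3d cc 96 04 b5 is 6 bytes > B = 3, so hash it first: H(key) = 0b 88, then zero-pad to 3 bytes: K' = 0b 88 00.
K' ⊕ ipad = 3d be 36.
Inner input = 3d be 36 ∥ a2 05 7d d2.
Inner hash: even-index sum = 330 mod 256 = 74; odd-index sum = 477 mod 256 = 221 → 4a dd.

4add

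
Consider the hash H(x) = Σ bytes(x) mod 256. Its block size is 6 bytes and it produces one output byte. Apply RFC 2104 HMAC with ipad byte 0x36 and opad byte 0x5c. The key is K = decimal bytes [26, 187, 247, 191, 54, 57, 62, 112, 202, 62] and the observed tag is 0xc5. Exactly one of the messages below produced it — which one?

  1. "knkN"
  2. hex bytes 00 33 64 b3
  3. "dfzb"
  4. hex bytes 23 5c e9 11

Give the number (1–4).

4

Key decimal bytes [26, 187, 247, 191, 54, 57, 62, 112, 202, 62] = 1a bb f7 bf 36 39 3e 70 ca 3e is 10 bytes > B = 6, so hash it first: H(key) = b0, then zero-pad to 6 bytes: K' = b0 00 00 00 00 00.
K' ⊕ ipad = 86 36 36 36 36 36; K' ⊕ opad = ec 5c 5c 5c 5c 5c.
m1: inner = H(86 36 36 36 36 36 6b 6e 6b 4e) = 26; tag = H(ec 5c 5c 5c 5c 5c 26) = de
m2: inner = H(86 36 36 36 36 36 00 33 64 b3) = de; tag = H(ec 5c 5c 5c 5c 5c de) = 96
m3: inner = H(86 36 36 36 36 36 64 66 7a 62) = 3a; tag = H(ec 5c 5c 5c 5c 5c 3a) = f2
m4: inner = H(86 36 36 36 36 36 23 5c e9 11) = 0d; tag = H(ec 5c 5c 5c 5c 5c 0d) = c5 ← matches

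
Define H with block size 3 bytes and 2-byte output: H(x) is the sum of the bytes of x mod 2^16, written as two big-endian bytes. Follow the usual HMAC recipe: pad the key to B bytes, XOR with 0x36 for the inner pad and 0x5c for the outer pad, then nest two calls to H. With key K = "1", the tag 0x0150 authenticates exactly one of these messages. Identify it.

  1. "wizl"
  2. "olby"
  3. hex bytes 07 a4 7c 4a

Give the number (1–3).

2

Key "1" = 31 is 1 byte ≤ B = 3; zero-pad to 3 bytes: K' = 31 00 00.
K' ⊕ ipad = 07 36 36; K' ⊕ opad = 6d 5c 5c.
m1: inner = H(07 36 36 77 69 7a 6c) = 02 39; tag = H(6d 5c 5c 02 39) = 0160
m2: inner = H(07 36 36 6f 6c 62 79) = 02 29; tag = H(6d 5c 5c 02 29) = 0150 ← matches
m3: inner = H(07 36 36 07 a4 7c 4a) = 01 e4; tag = H(6d 5c 5c 01 e4) = 020a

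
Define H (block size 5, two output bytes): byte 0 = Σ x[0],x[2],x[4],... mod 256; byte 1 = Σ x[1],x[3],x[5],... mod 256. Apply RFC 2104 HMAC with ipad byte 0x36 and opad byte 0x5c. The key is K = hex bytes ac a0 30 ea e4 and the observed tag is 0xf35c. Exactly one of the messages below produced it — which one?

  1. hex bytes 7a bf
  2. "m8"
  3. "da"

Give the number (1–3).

Key hex bytes ac a0 30 ea e4 is exactly B = 5 bytes: K' = ac a0 30 ea e4.
K' ⊕ ipad = 9a 96 06 dc d2; K' ⊕ opad = f0 fc 6c b6 b8.
m1: inner = H(9a 96 06 dc d2 7a bf) = 31 ec; tag = H(f0 fc 6c b6 b8 31 ec) = 00e3
m2: inner = H(9a 96 06 dc d2 6d 38) = aa df; tag = H(f0 fc 6c b6 b8 aa df) = f35c ← matches
m3: inner = H(9a 96 06 dc d2 64 61) = d3 d6; tag = H(f0 fc 6c b6 b8 d3 d6) = ea85

2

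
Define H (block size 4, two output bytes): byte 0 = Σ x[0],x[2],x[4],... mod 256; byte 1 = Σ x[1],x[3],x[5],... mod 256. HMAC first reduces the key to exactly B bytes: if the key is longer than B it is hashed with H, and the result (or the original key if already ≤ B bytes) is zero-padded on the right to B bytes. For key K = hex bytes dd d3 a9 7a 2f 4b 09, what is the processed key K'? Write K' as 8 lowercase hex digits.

|K| = 7 > B = 4, so first hash the key.
H(K): even-index sum = 446 mod 256 = 190; odd-index sum = 408 mod 256 = 152 → be 98.
Zero-pad H(K) = be 98 to 4 bytes: K' = be 98 00 00.

be980000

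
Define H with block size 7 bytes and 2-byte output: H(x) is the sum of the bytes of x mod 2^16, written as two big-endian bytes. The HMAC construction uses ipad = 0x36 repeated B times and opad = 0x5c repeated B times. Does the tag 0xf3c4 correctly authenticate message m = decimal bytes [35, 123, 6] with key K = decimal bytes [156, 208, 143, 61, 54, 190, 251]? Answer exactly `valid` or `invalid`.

Key decimal bytes [156, 208, 143, 61, 54, 190, 251] = 9c d0 8f 3d 36 be fb is exactly B = 7 bytes: K' = 9c d0 8f 3d 36 be fb.
K' ⊕ ipad = aa e6 b9 0b 00 88 cd; K' ⊕ opad = c0 8c d3 61 6a e2 a7.
Inner hash: sum = 170+230+185+11+0+136+205+35+123+6 = 1101 → 04 4d.
Outer hash (recomputed tag): sum = 192+140+211+97+106+226+167+4+77 = 1220 → 04 c4.
Recomputed tag = 04c4; claimed = f3c4 → mismatch.

invalid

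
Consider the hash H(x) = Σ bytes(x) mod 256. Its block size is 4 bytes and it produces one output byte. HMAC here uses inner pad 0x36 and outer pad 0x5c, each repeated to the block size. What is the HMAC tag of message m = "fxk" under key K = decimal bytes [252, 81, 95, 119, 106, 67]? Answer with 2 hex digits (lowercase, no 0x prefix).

71

Key decimal bytes [252, 81, 95, 119, 106, 67] = fc 51 5f 77 6a 43 is 6 bytes > B = 4, so hash it first: H(key) = d0, then zero-pad to 4 bytes: K' = d0 00 00 00.
K' ⊕ ipad = e6 36 36 36.  K' ⊕ opad = 8c 5c 5c 5c.
Inner input = (K'⊕ipad) ∥ m = e6 36 36 36 ∥ 66 78 6b.
Inner hash: sum = 230+54+54+54+102+120+107 = 721; mod 256 = 209 → d1.
Outer input = (K'⊕opad) ∥ inner = 8c 5c 5c 5c ∥ d1.
Outer hash (tag): sum = 140+92+92+92+209 = 625; mod 256 = 113 → 71.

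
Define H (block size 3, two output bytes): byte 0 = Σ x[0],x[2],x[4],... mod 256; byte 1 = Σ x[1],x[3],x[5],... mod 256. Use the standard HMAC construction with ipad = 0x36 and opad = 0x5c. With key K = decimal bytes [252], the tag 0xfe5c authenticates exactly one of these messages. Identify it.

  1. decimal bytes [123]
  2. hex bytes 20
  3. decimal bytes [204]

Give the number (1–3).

3

Key decimal bytes [252] = fc is 1 byte ≤ B = 3; zero-pad to 3 bytes: K' = fc 00 00.
K' ⊕ ipad = ca 36 36; K' ⊕ opad = a0 5c 5c.
m1: inner = H(ca 36 36 7b) = 00 b1; tag = H(a0 5c 5c 00 b1) = ad5c
m2: inner = H(ca 36 36 20) = 00 56; tag = H(a0 5c 5c 00 56) = 525c
m3: inner = H(ca 36 36 cc) = 00 02; tag = H(a0 5c 5c 00 02) = fe5c ← matches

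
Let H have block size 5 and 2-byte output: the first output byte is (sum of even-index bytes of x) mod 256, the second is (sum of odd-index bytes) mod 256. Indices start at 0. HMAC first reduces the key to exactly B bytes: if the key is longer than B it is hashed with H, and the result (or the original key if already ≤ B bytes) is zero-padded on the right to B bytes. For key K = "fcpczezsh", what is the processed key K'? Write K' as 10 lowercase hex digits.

|K| = 9 > B = 5, so first hash the key.
H(K): even-index sum = 562 mod 256 = 50; odd-index sum = 414 mod 256 = 158 → 32 9e.
Zero-pad H(K) = 32 9e to 5 bytes: K' = 32 9e 00 00 00.

329e000000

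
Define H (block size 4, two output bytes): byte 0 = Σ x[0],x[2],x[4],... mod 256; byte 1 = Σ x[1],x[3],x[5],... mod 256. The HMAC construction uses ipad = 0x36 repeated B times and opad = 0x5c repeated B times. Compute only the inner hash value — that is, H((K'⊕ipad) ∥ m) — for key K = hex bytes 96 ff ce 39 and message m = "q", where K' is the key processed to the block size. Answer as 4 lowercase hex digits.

09d8

Key hex bytes 96 ff ce 39 is exactly B = 4 bytes: K' = 96 ff ce 39.
K' ⊕ ipad = a0 c9 f8 0f.
Inner input = a0 c9 f8 0f ∥ 71.
Inner hash: even-index sum = 521 mod 256 = 9; odd-index sum = 216 mod 256 = 216 → 09 d8.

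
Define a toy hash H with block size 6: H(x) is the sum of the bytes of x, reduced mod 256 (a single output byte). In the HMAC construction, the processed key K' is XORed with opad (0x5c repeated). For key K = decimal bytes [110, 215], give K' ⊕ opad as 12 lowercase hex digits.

Key decimal bytes [110, 215] = 6e d7 is 2 bytes ≤ B = 6; zero-pad to 6 bytes: K' = 6e d7 00 00 00 00.
XOR each byte with 0x5c: 6e⊕5c=32, d7⊕5c=8b, 00⊕5c=5c, 00⊕5c=5c, 00⊕5c=5c, 00⊕5c=5c.

328b5c5c5c5c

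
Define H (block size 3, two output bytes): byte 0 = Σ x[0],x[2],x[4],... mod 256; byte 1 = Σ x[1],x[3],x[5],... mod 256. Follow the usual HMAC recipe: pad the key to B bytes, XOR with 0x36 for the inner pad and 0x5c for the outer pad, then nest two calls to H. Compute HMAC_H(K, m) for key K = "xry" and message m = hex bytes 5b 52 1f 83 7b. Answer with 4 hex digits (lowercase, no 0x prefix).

82a0

Key "xry" = 78 72 79 is exactly B = 3 bytes: K' = 78 72 79.
K' ⊕ ipad = 4e 44 4f.  K' ⊕ opad = 24 2e 25.
Inner input = (K'⊕ipad) ∥ m = 4e 44 4f ∥ 5b 52 1f 83 7b.
Inner hash: even-index sum = 370 mod 256 = 114; odd-index sum = 313 mod 256 = 57 → 72 39.
Outer input = (K'⊕opad) ∥ inner = 24 2e 25 ∥ 72 39.
Outer hash (tag): even-index sum = 130 mod 256 = 130; odd-index sum = 160 mod 256 = 160 → 82 a0.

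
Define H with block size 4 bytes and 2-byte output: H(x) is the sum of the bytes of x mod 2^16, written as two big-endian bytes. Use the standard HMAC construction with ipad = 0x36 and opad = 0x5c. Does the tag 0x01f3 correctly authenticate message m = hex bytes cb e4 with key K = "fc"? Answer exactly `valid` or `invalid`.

valid

Key "fc" = 66 63 is 2 bytes ≤ B = 4; zero-pad to 4 bytes: K' = 66 63 00 00.
K' ⊕ ipad = 50 55 36 36; K' ⊕ opad = 3a 3f 5c 5c.
Inner hash: sum = 80+85+54+54+203+228 = 704 → 02 c0.
Outer hash (recomputed tag): sum = 58+63+92+92+2+192 = 499 → 01 f3.
Recomputed tag = 01f3; claimed = 01f3 → match.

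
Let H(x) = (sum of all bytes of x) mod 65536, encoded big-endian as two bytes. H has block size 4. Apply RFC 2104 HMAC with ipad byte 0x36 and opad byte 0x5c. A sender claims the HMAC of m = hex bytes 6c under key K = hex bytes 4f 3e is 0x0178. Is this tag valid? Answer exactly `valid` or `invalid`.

Key hex bytes 4f 3e is 2 bytes ≤ B = 4; zero-pad to 4 bytes: K' = 4f 3e 00 00.
K' ⊕ ipad = 79 08 36 36; K' ⊕ opad = 13 62 5c 5c.
Inner hash: sum = 121+8+54+54+108 = 345 → 01 59.
Outer hash (recomputed tag): sum = 19+98+92+92+1+89 = 391 → 01 87.
Recomputed tag = 0187; claimed = 0178 → mismatch.

invalid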